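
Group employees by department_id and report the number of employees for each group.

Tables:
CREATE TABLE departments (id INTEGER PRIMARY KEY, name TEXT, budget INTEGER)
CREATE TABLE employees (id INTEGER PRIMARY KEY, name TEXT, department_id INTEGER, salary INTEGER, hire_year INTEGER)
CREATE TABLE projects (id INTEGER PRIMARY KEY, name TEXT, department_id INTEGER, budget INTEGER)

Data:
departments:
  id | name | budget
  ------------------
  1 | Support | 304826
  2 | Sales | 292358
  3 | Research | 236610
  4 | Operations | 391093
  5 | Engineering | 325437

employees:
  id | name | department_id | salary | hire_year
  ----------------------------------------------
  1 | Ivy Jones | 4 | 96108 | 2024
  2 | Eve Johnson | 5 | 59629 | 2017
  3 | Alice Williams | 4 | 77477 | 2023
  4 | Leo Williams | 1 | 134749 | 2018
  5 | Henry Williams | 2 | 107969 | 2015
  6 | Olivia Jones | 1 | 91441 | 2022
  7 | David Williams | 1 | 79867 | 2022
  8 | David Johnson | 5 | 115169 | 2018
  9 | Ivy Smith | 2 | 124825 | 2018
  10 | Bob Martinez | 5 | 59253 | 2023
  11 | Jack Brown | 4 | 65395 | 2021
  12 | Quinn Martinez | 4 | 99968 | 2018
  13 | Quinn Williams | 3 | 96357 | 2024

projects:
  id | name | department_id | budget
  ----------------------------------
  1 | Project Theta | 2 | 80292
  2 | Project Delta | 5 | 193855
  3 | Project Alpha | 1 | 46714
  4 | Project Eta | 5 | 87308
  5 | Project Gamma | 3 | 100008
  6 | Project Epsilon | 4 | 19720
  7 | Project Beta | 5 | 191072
SELECT department_id, COUNT(*) AS n FROM employees GROUP BY department_id

Execution result:
department_id | n
1 | 3
2 | 2
3 | 1
4 | 4
5 | 3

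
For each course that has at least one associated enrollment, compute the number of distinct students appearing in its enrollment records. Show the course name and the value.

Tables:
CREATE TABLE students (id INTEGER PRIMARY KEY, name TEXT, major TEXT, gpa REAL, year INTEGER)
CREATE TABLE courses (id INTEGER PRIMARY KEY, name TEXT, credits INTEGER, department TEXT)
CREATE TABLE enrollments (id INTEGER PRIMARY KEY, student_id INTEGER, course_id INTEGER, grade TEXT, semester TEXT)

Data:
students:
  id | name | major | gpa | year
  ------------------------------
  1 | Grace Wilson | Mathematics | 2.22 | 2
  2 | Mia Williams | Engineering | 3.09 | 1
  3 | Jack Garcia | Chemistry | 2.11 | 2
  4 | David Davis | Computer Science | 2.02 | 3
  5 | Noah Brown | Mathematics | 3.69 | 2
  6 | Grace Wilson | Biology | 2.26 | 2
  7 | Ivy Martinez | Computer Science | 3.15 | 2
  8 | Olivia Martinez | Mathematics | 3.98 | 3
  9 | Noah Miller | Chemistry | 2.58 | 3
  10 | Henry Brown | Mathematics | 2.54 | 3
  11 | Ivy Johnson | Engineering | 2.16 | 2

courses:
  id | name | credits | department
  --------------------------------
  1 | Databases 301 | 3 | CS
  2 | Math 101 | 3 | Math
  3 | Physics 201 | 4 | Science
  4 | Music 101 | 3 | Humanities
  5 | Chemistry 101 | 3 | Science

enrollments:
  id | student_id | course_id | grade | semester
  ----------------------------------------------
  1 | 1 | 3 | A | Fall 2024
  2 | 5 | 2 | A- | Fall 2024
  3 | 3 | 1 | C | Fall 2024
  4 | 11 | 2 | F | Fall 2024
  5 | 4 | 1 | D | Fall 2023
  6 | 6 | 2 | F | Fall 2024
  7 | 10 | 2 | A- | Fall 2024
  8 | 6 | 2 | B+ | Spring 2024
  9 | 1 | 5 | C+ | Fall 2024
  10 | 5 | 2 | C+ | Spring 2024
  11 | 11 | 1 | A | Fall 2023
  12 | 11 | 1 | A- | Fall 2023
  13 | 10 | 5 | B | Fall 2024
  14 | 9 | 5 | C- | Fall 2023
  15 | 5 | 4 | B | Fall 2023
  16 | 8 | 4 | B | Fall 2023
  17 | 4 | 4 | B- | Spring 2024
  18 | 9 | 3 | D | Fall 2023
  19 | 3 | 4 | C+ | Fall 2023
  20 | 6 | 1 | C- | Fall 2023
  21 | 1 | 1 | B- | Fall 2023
SELECT p.name, COUNT(DISTINCT c.student_id) AS distinct_student_count FROM enrollments c JOIN courses p ON c.course_id = p.id GROUP BY p.id, p.name

Execution result:
name | distinct_student_count
Databases 301 | 5
Math 101 | 4
Physics 201 | 2
Music 101 | 4
Chemistry 101 | 3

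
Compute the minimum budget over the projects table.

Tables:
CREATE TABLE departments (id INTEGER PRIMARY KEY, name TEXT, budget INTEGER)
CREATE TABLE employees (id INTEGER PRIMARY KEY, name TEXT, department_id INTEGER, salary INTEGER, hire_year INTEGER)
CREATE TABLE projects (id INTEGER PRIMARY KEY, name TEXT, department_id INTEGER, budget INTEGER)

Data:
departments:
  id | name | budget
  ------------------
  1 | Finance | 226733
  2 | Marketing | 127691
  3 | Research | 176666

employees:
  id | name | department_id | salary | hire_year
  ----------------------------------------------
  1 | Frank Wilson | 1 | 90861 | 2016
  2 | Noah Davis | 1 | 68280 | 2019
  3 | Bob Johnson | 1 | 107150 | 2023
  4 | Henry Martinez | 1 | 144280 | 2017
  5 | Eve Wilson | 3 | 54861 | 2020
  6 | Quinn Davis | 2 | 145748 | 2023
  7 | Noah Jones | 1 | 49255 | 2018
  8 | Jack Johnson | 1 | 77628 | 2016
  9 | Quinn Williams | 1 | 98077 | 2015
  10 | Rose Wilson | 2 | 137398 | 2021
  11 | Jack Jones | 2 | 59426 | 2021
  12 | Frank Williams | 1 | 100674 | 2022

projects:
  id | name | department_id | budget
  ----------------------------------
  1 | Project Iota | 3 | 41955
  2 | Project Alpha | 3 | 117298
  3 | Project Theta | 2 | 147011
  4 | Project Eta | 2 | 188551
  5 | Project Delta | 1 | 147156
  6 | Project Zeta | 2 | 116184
SELECT MIN(budget) FROM projects

Execution result:
41955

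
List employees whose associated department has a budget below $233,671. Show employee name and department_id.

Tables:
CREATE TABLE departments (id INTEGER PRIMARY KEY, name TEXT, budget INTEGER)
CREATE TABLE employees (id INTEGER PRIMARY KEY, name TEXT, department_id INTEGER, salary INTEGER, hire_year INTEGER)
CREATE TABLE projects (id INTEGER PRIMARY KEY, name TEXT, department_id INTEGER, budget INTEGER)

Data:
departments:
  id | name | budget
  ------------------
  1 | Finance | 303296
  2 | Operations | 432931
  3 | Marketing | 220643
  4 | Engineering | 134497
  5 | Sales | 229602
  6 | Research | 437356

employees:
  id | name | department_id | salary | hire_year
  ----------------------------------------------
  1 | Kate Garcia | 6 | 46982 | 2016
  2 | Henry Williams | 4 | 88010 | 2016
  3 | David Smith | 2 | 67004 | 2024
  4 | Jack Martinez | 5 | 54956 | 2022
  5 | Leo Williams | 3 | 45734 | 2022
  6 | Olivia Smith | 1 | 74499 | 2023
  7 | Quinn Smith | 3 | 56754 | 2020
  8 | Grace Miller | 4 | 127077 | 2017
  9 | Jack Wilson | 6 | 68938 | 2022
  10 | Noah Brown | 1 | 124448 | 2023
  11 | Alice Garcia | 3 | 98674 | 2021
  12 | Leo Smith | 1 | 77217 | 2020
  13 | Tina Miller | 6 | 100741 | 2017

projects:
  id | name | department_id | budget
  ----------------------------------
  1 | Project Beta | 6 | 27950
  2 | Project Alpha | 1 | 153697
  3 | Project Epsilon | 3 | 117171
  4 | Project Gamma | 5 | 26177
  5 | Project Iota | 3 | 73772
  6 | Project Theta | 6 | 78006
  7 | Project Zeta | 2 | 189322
SELECT name, department_id FROM employees WHERE department_id IN (SELECT id FROM departments WHERE budget < 233671)

Execution result:
name | department_id
Henry Williams | 4
Jack Martinez | 5
Leo Williams | 3
Quinn Smith | 3
Grace Miller | 4
Alice Garcia | 3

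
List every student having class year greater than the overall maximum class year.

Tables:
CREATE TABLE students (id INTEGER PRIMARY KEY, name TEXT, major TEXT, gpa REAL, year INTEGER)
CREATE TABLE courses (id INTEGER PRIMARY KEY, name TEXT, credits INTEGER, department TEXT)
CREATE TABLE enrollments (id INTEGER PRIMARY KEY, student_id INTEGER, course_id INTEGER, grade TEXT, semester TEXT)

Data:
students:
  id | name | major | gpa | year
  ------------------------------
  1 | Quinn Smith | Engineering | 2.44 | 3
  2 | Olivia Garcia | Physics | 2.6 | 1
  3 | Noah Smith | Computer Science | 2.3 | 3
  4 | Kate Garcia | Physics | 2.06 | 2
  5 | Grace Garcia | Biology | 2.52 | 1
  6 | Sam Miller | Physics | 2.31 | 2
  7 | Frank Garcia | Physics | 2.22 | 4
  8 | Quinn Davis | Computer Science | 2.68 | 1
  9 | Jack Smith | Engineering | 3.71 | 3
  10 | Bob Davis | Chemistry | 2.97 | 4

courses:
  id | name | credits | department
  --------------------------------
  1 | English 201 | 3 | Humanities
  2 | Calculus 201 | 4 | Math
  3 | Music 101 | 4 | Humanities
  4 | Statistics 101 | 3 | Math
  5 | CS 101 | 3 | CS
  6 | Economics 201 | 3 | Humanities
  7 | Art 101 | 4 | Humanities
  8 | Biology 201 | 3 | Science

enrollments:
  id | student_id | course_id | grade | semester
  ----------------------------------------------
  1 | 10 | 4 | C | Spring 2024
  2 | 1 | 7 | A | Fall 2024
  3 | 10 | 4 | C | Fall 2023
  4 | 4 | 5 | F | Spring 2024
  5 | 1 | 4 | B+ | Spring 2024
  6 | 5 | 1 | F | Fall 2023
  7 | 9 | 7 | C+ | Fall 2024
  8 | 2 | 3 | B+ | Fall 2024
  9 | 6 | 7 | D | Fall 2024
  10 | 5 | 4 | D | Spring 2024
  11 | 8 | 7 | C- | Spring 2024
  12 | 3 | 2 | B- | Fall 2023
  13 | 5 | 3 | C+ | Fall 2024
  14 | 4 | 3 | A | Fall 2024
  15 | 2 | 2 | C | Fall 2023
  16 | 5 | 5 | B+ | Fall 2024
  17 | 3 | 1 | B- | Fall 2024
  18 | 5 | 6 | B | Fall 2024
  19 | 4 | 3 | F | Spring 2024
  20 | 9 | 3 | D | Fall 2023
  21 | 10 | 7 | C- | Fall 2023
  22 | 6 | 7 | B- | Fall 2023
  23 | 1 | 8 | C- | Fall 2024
SELECT name, year FROM students WHERE year > (SELECT MAX(year) FROM students)

Execution result:
(no rows)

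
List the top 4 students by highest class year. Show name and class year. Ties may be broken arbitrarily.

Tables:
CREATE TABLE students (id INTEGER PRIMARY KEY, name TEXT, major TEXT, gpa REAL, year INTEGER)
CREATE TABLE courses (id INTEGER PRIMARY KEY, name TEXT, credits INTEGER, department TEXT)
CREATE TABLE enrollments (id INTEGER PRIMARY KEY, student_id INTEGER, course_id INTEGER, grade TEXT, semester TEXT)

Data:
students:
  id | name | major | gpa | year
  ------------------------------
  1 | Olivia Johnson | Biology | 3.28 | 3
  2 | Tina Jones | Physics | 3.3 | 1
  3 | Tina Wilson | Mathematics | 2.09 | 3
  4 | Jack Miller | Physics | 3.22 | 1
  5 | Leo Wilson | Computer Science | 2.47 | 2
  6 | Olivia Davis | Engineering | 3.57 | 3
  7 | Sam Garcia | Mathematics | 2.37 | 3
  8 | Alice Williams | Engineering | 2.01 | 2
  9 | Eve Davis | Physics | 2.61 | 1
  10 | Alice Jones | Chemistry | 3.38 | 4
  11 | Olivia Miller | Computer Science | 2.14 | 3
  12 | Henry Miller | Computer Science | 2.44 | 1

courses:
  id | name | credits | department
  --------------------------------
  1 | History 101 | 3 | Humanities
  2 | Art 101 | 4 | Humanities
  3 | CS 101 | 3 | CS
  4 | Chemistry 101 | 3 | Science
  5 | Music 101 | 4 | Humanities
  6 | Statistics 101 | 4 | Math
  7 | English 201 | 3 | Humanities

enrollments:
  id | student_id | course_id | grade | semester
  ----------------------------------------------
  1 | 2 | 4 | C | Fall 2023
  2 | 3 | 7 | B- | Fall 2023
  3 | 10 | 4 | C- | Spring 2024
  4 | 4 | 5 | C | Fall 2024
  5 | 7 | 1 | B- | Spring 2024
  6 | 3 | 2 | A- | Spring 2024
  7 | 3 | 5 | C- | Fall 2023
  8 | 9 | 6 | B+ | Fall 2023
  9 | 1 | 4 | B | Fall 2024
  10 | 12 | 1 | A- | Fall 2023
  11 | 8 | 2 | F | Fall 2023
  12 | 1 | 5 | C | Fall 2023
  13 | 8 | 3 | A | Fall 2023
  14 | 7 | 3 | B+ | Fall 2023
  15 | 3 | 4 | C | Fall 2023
SELECT name, year FROM students ORDER BY year DESC LIMIT 4

Execution result:
name | year
Alice Jones | 4
Olivia Johnson | 3
Tina Wilson | 3
Olivia Davis | 3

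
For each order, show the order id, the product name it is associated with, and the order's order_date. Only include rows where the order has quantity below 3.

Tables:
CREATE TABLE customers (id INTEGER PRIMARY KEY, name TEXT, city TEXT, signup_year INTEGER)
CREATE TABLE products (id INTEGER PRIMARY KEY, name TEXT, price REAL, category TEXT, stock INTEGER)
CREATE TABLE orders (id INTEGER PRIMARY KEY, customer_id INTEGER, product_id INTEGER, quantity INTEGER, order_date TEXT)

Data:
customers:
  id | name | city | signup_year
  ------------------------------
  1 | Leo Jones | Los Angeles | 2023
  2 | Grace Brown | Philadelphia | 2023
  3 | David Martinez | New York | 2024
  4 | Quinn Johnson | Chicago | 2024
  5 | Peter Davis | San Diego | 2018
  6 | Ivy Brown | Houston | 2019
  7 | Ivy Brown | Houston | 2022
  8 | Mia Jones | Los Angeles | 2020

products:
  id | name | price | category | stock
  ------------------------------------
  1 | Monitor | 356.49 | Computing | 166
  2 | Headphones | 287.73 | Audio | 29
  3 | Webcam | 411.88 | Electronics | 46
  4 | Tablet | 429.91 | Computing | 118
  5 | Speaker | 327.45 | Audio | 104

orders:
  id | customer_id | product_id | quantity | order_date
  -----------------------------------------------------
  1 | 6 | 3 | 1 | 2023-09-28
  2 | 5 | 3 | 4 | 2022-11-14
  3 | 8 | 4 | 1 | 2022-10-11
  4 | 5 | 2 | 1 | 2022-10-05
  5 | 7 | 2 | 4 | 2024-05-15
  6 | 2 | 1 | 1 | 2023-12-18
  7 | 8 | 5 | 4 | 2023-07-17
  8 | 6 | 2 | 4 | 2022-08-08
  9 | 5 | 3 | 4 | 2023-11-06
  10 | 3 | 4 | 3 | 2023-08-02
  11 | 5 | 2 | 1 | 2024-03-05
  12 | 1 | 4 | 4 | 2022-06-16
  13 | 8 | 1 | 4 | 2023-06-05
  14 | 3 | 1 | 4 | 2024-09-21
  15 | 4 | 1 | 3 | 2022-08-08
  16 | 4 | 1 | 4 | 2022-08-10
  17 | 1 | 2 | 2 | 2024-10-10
SELECT c.id, p.name AS product, c.order_date FROM orders c JOIN products p ON c.product_id = p.id WHERE c.quantity < 3

Execution result:
id | product | order_date
1 | Webcam | 2023-09-28
3 | Tablet | 2022-10-11
4 | Headphones | 2022-10-05
6 | Monitor | 2023-12-18
11 | Headphones | 2024-03-05
17 | Headphones | 2024-10-10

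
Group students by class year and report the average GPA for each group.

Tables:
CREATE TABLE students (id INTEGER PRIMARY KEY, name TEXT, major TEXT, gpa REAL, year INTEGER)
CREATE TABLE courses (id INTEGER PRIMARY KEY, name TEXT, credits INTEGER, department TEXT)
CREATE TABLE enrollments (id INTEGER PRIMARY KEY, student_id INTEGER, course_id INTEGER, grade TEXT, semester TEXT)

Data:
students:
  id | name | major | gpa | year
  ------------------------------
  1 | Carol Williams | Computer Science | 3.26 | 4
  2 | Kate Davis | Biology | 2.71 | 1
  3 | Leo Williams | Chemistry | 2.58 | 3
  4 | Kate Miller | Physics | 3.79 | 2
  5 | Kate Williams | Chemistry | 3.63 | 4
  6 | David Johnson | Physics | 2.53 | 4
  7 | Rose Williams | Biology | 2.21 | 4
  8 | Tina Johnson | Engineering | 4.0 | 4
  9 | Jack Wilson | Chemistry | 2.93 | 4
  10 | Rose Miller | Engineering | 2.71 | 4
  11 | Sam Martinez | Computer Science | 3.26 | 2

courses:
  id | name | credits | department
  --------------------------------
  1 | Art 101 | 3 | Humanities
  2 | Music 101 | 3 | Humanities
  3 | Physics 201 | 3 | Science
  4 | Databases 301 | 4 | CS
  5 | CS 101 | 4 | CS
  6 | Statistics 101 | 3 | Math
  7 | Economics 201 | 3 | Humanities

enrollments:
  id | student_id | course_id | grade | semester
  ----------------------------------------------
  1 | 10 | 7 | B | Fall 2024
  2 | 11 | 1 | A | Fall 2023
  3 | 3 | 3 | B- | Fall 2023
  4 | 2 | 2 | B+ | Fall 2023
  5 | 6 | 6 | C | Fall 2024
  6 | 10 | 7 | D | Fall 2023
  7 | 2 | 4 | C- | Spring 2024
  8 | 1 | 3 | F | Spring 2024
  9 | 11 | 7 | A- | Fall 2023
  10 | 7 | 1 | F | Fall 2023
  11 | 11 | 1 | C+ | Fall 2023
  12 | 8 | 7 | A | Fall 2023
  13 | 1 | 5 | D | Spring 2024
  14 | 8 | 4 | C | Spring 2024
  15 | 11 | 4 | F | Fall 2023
SELECT year, AVG(gpa) AS avg_gpa FROM students GROUP BY year

Execution result:
year | avg_gpa
1 | 2.71
2 | 3.53
3 | 2.58
4 | 3.04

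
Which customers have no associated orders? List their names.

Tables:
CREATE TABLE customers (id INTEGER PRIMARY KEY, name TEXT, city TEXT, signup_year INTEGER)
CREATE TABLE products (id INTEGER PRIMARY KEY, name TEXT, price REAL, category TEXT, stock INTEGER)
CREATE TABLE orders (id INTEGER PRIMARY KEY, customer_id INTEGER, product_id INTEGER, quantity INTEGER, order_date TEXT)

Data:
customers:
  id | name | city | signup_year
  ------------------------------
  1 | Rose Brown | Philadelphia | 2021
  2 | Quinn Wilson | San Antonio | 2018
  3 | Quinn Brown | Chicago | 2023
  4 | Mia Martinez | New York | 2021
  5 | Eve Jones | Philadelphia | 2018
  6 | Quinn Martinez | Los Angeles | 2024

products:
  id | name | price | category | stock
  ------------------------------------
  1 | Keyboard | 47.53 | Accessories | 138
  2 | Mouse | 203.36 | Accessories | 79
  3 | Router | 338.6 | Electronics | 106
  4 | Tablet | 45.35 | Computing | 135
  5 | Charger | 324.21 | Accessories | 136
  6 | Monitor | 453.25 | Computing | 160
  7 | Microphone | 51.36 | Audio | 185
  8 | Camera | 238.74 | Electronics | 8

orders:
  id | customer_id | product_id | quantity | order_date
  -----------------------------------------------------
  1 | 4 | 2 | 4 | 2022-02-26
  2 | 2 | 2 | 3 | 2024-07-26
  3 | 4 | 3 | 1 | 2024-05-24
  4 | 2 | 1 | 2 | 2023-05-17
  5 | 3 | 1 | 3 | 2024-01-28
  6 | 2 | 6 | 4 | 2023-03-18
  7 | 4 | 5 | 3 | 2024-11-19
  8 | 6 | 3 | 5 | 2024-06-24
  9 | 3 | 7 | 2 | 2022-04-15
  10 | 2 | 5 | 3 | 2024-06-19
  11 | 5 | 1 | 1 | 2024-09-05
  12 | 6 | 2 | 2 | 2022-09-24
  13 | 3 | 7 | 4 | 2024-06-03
SELECT p.name FROM customers p LEFT JOIN orders c ON c.customer_id = p.id WHERE c.id IS NULL

Execution result:
Rose Brown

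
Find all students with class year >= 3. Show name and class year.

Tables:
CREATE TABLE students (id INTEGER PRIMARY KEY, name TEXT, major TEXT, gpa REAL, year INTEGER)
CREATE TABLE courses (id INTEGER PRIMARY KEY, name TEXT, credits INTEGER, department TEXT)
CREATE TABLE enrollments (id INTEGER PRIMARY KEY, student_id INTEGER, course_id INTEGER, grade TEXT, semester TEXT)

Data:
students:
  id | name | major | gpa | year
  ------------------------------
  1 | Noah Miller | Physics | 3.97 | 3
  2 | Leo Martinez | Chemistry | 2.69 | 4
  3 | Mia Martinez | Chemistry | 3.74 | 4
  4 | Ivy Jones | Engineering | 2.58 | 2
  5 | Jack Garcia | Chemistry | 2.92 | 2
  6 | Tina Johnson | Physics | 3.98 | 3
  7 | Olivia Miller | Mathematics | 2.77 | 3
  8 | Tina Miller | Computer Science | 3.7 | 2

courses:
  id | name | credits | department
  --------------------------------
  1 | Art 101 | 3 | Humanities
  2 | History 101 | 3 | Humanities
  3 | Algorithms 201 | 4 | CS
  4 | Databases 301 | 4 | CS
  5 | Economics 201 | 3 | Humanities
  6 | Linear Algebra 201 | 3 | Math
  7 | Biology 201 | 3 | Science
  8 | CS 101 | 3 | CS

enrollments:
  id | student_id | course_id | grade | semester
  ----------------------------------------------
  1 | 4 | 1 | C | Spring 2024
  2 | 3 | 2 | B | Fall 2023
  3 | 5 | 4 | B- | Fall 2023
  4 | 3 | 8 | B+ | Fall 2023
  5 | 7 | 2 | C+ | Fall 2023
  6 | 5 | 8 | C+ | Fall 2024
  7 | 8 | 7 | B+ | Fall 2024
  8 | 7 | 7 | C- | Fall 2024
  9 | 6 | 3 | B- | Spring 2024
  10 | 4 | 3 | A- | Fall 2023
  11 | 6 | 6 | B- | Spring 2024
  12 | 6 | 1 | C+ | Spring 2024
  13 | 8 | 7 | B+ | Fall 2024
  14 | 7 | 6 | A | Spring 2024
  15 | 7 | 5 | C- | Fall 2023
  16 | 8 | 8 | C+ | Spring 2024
SELECT name, year FROM students WHERE year >= 3

Execution result:
name | year
Noah Miller | 3
Leo Martinez | 4
Mia Martinez | 4
Tina Johnson | 3
Olivia Miller | 3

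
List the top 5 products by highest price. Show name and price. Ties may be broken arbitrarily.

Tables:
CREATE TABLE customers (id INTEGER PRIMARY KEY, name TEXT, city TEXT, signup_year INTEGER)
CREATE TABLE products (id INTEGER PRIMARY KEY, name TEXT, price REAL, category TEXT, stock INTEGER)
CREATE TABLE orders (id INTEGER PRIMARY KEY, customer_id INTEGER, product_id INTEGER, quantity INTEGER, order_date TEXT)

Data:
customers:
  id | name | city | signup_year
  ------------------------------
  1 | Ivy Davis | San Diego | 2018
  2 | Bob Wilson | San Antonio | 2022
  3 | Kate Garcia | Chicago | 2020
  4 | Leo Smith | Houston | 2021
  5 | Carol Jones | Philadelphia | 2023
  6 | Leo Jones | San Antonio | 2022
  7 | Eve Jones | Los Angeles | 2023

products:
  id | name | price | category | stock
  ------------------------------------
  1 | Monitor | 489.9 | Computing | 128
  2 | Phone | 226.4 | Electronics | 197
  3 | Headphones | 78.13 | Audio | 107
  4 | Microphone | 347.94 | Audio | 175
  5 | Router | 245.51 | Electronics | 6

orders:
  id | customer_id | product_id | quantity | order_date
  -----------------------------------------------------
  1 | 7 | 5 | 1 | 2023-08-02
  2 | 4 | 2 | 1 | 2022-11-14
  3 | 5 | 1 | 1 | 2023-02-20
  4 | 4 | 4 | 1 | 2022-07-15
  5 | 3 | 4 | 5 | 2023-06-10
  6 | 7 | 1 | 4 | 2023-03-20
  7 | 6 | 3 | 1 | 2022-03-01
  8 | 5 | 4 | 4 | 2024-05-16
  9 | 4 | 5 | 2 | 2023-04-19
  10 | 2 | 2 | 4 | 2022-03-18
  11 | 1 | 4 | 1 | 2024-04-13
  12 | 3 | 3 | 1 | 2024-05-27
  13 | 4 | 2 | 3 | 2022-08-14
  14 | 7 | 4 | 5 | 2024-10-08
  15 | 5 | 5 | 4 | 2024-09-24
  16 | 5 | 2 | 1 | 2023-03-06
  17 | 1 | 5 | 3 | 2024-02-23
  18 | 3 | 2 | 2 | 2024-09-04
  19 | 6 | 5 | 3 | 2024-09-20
SELECT name, price FROM products ORDER BY price DESC LIMIT 5

Execution result:
name | price
Monitor | 489.90
Microphone | 347.94
Router | 245.51
Phone | 226.40
Headphones | 78.13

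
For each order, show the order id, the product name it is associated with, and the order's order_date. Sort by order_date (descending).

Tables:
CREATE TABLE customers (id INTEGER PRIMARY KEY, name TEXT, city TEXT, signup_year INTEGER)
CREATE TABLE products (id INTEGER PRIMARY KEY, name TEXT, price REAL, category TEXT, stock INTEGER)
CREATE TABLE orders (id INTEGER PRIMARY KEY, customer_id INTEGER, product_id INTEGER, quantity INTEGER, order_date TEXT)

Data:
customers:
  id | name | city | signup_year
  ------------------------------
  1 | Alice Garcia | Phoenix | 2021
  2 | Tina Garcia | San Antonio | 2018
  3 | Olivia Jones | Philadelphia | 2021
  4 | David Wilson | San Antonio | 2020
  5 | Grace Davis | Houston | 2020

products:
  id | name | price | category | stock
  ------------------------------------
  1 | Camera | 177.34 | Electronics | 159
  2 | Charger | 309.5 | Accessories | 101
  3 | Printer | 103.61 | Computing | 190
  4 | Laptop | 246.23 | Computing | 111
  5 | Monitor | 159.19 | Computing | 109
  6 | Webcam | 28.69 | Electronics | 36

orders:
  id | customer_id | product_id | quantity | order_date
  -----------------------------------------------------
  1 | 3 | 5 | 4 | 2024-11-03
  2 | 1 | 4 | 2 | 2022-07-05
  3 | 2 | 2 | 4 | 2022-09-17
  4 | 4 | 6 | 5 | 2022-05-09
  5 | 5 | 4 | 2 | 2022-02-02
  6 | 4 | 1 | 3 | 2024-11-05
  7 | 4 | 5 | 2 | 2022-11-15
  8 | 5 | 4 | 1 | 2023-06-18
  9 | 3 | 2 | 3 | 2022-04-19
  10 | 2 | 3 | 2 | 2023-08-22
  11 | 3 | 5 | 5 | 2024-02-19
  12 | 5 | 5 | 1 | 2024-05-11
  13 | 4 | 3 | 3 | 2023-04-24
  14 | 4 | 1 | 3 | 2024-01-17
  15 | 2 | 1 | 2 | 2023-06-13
SELECT c.id, p.name AS product, c.order_date FROM orders c JOIN products p ON c.product_id = p.id ORDER BY c.order_date DESC

Execution result:
id | product | order_date
6 | Camera | 2024-11-05
1 | Monitor | 2024-11-03
12 | Monitor | 2024-05-11
11 | Monitor | 2024-02-19
14 | Camera | 2024-01-17
10 | Printer | 2023-08-22
8 | Laptop | 2023-06-18
15 | Camera | 2023-06-13
13 | Printer | 2023-04-24
7 | Monitor | 2022-11-15
3 | Charger | 2022-09-17
2 | Laptop | 2022-07-05
4 | Webcam | 2022-05-09
9 | Charger | 2022-04-19
5 | Laptop | 2022-02-02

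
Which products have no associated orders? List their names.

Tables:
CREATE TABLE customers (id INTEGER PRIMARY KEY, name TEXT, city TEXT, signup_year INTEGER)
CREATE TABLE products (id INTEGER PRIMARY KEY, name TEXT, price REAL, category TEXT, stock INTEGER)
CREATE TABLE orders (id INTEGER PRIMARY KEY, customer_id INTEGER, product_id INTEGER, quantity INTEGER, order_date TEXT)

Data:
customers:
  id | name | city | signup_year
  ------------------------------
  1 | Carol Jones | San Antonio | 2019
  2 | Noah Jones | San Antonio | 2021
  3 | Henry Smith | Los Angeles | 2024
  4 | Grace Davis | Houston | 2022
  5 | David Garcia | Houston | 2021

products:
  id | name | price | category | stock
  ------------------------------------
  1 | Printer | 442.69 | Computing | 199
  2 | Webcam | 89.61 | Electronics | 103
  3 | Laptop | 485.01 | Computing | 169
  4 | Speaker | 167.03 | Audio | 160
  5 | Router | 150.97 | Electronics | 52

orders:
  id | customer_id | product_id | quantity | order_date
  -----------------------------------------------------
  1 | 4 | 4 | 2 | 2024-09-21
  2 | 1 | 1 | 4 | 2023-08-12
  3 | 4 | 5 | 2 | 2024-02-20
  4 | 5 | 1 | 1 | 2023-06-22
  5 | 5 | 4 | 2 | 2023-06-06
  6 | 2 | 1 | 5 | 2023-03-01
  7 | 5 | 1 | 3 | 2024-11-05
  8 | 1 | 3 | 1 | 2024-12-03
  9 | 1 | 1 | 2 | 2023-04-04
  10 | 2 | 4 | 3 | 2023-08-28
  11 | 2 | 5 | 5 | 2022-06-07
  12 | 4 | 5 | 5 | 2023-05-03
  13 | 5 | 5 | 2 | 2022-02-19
SELECT p.name FROM products p LEFT JOIN orders c ON c.product_id = p.id WHERE c.id IS NULL

Execution result:
Webcam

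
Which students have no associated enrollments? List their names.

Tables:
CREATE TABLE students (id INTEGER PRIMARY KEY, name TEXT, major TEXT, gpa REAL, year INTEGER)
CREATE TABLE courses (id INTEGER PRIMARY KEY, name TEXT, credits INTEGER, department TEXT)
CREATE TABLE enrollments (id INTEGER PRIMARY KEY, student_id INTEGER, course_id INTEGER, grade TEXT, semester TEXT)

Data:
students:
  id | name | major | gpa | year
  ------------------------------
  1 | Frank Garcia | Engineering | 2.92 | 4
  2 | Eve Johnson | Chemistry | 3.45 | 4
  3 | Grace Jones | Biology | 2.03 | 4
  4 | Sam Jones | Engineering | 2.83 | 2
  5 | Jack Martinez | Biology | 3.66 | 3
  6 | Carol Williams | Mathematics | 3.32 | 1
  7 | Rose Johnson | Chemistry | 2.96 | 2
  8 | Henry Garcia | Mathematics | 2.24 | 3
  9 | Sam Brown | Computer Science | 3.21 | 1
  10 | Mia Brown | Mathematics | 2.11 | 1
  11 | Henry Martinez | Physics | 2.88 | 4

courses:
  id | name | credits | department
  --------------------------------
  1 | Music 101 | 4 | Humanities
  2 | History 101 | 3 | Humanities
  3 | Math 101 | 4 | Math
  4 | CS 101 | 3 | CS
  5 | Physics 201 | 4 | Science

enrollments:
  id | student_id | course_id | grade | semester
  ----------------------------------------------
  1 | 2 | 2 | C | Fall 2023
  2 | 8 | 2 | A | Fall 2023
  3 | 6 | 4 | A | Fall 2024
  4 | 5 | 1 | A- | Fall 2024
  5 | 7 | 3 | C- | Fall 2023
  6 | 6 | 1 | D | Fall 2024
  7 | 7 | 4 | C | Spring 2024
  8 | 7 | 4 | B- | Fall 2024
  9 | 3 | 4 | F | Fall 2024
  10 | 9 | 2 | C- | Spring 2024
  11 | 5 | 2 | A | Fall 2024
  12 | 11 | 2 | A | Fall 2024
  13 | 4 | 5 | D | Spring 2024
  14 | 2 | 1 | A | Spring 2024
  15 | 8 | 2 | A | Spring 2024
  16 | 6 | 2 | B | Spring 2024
SELECT p.name FROM students p LEFT JOIN enrollments c ON c.student_id = p.id WHERE c.id IS NULL

Execution result:
name
Frank Garcia
Mia Brown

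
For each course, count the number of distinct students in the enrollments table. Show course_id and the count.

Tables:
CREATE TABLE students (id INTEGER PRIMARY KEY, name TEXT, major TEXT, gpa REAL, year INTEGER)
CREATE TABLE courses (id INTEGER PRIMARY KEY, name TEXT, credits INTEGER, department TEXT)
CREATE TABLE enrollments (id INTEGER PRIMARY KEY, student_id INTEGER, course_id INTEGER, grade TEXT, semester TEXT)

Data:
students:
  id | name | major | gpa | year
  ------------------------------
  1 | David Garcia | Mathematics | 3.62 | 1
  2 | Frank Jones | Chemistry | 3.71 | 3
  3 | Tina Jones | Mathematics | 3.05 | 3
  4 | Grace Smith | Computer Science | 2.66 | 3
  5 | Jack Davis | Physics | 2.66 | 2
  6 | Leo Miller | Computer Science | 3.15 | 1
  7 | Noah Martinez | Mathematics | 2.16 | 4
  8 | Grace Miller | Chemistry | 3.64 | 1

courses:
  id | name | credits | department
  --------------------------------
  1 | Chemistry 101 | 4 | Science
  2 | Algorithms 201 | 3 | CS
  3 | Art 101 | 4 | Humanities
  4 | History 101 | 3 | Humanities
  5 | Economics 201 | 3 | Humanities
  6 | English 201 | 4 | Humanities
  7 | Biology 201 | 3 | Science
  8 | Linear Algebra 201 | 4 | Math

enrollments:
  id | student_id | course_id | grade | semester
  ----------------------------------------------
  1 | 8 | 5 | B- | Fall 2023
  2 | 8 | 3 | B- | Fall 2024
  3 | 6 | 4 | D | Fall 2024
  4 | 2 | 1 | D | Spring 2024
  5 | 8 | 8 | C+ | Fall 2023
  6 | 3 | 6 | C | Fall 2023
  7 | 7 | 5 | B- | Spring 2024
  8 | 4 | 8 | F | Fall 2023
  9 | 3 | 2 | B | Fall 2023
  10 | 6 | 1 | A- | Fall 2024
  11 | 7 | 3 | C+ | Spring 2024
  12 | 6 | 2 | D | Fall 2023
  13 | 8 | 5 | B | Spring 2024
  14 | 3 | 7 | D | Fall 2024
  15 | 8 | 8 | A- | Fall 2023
SELECT course_id, COUNT(DISTINCT student_id) AS distinct_student_count FROM enrollments GROUP BY course_id

Execution result:
course_id | distinct_student_count
1 | 2
2 | 2
3 | 2
4 | 1
5 | 2
6 | 1
7 | 1
8 | 2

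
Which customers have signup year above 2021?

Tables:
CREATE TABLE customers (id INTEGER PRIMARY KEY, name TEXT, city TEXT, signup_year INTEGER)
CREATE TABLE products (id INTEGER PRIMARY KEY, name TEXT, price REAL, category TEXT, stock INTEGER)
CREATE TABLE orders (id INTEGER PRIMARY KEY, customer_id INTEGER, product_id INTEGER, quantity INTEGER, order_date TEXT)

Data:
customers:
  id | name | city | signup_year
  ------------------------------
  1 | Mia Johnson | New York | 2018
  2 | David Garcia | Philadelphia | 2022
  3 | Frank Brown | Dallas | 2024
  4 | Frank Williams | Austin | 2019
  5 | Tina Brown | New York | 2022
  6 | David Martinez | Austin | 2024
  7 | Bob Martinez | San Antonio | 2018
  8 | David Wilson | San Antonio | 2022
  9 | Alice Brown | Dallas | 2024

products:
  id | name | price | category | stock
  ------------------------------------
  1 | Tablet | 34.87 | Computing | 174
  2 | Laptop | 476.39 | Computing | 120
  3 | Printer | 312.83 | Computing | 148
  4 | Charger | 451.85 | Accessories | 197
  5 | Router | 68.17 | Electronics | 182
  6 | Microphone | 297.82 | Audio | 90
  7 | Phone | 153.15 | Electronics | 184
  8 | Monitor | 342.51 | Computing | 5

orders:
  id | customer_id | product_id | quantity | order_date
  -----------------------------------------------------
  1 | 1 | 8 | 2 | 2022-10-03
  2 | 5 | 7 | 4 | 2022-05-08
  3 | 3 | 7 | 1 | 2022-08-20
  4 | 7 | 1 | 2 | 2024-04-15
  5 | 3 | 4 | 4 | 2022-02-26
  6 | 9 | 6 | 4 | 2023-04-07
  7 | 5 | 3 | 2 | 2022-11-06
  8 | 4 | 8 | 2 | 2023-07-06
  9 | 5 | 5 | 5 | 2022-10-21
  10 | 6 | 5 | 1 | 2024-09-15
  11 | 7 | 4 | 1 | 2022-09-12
SELECT name, signup_year FROM customers WHERE signup_year > 2021

Execution result:
name | signup_year
David Garcia | 2022
Frank Brown | 2024
Tina Brown | 2022
David Martinez | 2024
David Wilson | 2022
Alice Brown | 2024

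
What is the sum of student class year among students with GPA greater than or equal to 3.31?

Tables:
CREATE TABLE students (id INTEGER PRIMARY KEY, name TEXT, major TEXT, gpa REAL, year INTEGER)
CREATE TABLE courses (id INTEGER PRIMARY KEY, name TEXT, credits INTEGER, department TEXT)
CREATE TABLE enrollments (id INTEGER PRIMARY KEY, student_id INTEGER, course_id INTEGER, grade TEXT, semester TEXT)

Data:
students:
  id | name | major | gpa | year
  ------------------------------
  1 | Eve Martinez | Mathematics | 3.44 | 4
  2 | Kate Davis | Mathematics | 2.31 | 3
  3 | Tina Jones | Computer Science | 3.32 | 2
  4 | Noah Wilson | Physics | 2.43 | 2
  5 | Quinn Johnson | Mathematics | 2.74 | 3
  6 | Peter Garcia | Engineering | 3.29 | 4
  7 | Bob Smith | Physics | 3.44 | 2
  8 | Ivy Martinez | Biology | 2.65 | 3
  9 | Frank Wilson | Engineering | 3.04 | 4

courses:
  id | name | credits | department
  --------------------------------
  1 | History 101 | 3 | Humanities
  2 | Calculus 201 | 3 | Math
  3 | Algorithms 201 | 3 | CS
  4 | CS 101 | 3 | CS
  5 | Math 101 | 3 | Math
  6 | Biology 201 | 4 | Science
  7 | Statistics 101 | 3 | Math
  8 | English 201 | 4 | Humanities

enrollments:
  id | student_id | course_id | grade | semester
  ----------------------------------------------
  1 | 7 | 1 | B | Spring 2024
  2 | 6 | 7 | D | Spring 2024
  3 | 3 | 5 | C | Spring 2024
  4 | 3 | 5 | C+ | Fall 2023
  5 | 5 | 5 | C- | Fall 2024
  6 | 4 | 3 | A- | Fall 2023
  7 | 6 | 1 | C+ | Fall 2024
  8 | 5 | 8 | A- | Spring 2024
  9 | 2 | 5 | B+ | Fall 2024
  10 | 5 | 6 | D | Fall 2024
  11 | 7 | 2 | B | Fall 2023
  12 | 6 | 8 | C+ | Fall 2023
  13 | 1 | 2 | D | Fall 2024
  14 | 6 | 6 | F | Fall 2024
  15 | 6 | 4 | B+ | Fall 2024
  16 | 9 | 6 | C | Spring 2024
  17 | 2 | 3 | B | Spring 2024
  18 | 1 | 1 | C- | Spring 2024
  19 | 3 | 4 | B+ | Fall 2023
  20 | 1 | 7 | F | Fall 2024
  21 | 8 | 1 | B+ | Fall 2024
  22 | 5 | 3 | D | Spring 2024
SELECT SUM(year) FROM students WHERE gpa >= 3.31

Execution result:
8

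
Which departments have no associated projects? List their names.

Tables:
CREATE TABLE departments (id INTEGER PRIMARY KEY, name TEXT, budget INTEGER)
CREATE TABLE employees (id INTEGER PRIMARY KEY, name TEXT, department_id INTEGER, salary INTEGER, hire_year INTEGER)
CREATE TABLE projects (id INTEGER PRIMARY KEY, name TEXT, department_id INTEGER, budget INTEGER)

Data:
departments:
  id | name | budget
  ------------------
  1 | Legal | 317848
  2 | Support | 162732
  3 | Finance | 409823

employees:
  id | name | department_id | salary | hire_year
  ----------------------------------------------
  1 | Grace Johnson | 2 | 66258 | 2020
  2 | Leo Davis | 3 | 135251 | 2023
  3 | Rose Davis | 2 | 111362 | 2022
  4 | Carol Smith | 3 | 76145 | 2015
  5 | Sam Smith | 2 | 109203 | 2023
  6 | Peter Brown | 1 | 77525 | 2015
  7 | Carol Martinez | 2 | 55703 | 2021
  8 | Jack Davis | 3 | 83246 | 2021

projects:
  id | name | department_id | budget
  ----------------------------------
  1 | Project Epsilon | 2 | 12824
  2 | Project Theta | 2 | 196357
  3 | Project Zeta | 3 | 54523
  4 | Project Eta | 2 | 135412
SELECT p.name FROM departments p LEFT JOIN projects c ON c.department_id = p.id WHERE c.id IS NULL

Execution result:
Legal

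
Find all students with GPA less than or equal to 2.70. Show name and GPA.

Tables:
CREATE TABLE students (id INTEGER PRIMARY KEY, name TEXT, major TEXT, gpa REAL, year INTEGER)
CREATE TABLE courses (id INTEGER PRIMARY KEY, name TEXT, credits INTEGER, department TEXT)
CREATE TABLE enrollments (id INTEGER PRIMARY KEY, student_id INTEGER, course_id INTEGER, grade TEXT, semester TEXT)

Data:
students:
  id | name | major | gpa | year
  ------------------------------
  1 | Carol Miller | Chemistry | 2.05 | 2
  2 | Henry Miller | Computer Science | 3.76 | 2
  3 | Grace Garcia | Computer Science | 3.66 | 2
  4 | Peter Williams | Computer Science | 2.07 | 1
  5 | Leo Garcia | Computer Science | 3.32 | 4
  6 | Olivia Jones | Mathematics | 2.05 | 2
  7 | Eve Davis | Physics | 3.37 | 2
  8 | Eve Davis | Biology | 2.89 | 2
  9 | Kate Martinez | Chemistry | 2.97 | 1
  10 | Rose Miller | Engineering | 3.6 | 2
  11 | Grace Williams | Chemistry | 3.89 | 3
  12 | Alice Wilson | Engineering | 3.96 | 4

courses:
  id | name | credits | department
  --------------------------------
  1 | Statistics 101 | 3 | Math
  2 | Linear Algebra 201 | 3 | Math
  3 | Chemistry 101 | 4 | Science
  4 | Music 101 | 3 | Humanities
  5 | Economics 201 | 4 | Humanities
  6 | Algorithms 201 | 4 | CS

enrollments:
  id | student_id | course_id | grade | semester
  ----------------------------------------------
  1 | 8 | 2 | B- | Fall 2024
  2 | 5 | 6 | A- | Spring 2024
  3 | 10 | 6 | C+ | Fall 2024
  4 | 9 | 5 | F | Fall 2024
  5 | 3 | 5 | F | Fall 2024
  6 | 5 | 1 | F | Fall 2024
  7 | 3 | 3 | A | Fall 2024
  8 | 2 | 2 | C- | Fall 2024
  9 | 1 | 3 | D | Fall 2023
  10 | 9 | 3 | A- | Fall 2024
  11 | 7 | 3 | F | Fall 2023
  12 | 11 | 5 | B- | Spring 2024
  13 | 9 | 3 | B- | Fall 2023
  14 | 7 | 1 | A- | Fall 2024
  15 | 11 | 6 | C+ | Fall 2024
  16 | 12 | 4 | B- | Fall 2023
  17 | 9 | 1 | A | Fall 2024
SELECT name, gpa FROM students WHERE gpa <= 2.7

Execution result:
name | gpa
Carol Miller | 2.05
Peter Williams | 2.07
Olivia Jones | 2.05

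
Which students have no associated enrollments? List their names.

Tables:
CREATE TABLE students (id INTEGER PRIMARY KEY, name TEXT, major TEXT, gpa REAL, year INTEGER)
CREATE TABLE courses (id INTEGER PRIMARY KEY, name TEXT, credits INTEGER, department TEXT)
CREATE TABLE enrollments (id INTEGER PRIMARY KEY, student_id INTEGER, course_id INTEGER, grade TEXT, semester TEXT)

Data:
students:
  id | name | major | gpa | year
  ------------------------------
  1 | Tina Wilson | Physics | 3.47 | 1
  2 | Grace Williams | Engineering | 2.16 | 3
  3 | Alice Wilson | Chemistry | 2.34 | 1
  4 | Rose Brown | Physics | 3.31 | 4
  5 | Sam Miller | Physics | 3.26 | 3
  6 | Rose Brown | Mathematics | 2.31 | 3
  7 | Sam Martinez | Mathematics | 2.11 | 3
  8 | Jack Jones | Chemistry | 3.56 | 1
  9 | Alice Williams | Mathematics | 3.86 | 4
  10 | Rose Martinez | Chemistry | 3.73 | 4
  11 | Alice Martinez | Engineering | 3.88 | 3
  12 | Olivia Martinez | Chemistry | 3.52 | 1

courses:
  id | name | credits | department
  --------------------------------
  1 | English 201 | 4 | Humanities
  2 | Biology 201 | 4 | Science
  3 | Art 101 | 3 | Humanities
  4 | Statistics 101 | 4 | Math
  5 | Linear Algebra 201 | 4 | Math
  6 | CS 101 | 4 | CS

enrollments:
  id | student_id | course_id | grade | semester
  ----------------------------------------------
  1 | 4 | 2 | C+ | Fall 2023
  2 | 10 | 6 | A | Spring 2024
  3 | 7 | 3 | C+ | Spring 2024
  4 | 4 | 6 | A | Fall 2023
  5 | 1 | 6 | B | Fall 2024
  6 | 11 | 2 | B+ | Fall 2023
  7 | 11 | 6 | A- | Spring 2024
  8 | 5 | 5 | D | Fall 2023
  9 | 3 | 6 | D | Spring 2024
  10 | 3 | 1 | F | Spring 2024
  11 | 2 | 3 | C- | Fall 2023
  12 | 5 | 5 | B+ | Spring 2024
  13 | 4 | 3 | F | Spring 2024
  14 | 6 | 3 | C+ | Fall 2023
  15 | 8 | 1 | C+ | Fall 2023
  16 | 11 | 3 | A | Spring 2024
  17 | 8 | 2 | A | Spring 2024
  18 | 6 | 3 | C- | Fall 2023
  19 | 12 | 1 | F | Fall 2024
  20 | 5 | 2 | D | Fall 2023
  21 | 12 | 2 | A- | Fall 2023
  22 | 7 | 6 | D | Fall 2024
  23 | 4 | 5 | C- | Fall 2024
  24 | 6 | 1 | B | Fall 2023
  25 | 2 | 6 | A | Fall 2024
SELECT p.name FROM students p LEFT JOIN enrollments c ON c.student_id = p.id WHERE c.id IS NULL

Execution result:
Alice Williams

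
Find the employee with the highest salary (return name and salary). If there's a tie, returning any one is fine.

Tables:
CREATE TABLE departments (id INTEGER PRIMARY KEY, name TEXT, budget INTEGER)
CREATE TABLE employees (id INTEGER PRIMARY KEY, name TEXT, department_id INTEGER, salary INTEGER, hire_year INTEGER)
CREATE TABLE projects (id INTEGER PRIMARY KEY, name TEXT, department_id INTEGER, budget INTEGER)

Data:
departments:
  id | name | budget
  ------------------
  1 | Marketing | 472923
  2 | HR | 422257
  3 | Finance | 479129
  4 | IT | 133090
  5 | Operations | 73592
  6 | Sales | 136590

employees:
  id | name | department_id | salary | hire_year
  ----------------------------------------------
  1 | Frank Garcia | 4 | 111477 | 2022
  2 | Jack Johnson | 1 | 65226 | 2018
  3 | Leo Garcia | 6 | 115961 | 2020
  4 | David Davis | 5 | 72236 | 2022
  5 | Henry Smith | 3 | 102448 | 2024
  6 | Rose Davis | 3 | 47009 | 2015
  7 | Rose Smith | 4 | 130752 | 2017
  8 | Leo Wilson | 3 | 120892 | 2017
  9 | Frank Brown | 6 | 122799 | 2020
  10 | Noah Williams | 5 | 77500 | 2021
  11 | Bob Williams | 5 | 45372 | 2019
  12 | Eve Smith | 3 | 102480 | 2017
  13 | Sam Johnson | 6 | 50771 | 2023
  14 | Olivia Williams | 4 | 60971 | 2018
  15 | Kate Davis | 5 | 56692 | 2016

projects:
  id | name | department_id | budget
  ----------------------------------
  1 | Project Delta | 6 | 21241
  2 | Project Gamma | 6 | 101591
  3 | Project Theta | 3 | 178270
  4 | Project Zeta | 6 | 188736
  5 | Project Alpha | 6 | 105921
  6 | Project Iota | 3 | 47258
SELECT name, salary FROM employees ORDER BY salary DESC LIMIT 1

Execution result:
name | salary
Rose Smith | 130752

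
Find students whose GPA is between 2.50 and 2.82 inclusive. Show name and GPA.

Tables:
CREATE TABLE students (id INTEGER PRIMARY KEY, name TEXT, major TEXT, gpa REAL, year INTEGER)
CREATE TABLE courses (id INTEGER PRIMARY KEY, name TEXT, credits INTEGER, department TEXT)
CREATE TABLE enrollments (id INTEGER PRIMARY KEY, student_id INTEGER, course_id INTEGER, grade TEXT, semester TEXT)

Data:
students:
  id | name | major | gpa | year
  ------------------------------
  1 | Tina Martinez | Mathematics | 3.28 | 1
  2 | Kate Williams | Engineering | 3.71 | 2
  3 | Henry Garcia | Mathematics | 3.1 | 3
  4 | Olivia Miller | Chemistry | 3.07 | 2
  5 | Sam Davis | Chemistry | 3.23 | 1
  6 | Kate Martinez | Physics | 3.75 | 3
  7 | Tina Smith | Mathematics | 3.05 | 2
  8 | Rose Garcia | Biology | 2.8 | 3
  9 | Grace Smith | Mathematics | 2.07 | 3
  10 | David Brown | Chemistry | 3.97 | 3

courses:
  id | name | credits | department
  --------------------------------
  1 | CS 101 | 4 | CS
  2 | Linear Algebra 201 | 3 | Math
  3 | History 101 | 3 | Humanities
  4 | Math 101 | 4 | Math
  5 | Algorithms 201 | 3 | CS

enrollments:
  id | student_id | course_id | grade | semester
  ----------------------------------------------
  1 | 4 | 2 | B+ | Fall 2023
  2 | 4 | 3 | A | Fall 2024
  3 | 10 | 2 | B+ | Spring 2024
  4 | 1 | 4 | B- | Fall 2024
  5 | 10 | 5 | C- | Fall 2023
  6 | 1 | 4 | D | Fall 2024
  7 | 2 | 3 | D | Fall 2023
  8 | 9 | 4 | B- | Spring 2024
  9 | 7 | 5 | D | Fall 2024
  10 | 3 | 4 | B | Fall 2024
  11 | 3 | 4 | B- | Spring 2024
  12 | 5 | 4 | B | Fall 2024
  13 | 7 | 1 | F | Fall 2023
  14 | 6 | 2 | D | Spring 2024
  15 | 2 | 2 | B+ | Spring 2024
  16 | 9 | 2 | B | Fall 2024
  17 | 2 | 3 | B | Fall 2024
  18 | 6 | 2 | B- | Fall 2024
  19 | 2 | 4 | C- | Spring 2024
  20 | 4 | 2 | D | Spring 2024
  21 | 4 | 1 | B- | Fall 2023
SELECT name, gpa FROM students WHERE gpa BETWEEN 2.5 AND 2.82

Execution result:
name | gpa
Rose Garcia | 2.80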